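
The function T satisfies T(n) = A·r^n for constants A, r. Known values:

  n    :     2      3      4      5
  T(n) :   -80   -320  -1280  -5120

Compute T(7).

Consecutive ratio: -320/(-80) = 4, and -1280/(-320) = 4, so r = 4.
Then A·4^2 = -80 gives A = -5, and T(n) = -5·4^n.
T(7) = -5·4^7 = -81920.

-81920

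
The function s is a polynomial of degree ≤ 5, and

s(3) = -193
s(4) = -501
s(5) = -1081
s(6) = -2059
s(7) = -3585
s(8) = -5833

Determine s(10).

-13311

First differences: -308, -580, -978, -1526, -2248. Second differences: -272, -398, -548, -722. Third differences: -126, -150, -174. Fourth differences: -24, -24.
Level-4 differences are constant, so s has degree 4.
Fitting a degree-4 polynomial gives s(k) = -k^4 - 3k³ - 3k² - k - 1.
Then s(10) = -13311.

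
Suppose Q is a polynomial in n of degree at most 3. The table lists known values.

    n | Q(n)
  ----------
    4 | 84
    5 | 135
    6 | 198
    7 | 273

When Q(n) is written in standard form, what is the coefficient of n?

First differences: 51, 63, 75. Second differences: 12, 12.
Level-2 differences are constant, so Q has degree 2.
Fitting a degree-2 polynomial gives Q(n) = 6n² - 3n.
The coefficient of n is -3.

-3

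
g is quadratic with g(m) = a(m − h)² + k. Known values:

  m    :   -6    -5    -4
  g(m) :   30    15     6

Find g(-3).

First differences -15, -9; second difference 6 = 2a, so a = 3.
Expanding, the m-coefficient is −2ah = -6h; matching it to the data gives h = -3, and then k = 3.
So g(m) = 3(m + 3)² + 3.
g(-3) = 3·0² + 3 = 3.

3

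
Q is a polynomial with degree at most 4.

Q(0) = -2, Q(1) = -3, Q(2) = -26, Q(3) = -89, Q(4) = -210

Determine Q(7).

First differences: -1, -23, -63, -121. Second differences: -22, -40, -58. Third differences: -18, -18.
Level-3 differences are constant, so Q has degree 3.
Fitting a degree-3 polynomial gives Q(k) = -3k³ - 2k² + 4k - 2.
Then Q(7) = -1101.

-1101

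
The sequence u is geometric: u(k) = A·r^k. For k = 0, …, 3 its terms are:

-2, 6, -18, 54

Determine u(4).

Consecutive ratio: 6/(-2) = -3, and -18/6 = -3, so r = -3.
Then A·(-3)^0 = -2 gives A = -2, and u(k) = -2·(-3)^k.
u(4) = -2·(-3)^4 = -162.

-162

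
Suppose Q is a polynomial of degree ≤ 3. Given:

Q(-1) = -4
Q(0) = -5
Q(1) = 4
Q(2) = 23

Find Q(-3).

First differences: -1, 9, 19. Second differences: 10, 10.
Level-2 differences are constant, so Q has degree 2.
Fitting a degree-2 polynomial gives Q(m) = 5m² + 4m - 5.
Then Q(-3) = 28.

28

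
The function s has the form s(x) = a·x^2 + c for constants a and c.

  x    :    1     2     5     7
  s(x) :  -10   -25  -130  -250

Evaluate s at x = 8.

From s(1) = -10 and s(2) = -25: 1a + c = -10 and 4a + c = -25.
Subtracting: 3a = -15, so a = -5; then c = -10 − (-5)·1 = -5.
So s(x) = -5x² − 5, and s(8) = -325.

-325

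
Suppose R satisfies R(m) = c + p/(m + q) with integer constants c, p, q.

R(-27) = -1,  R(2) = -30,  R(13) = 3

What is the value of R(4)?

(R(m) − c)(m + q) = p for each data point; the three points give a linear system in c and q, then p follows.
Solving: c = 0, q = -3, p = 30, so R(m) = 30/(m − 3).
Then R(4) = 0 + 30/1 = 30.

30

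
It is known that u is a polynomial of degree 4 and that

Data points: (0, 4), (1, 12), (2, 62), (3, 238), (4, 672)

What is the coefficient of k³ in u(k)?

Write u(k) = ak^4 + bk³ + ck² + dk + e; the 5 given values yield a linear system in the 5 coefficients.
Solving, u(k) = 2k^4 + 2k³ + k² + 3k + 4.
The coefficient of k³ is 2.

2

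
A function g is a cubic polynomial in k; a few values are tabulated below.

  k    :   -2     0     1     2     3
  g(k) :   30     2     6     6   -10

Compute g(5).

-138

Write g(k) = ak³ + bk² + ck + d; the 5 given values yield a linear system in the 4 coefficients.
Solving, g(k) = -2k³ + 4k² + 2k + 2.
Then g(5) = -138.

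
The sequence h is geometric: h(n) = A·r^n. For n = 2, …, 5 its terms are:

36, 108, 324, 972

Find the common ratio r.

Consecutive ratio: 108/36 = 3, and 324/108 = 3, so r = 3.
Then A·3^2 = 36 gives A = 4, and h(n) = 4·3^n.

3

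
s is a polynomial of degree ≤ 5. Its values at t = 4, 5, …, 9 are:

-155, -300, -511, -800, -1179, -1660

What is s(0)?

5

First differences: -145, -211, -289, -379, -481. Second differences: -66, -78, -90, -102. Third differences: -12, -12, -12.
Level-3 differences are constant, so s has degree 3.
Fitting a degree-3 polynomial gives s(t) = -2t³ - 3t² + 4t + 5.
The constant term is s(0) = 5.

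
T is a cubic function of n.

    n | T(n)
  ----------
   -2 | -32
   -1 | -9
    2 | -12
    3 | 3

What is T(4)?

46

Write T(n) = an³ + bn² + cn + d; the 4 given values yield a linear system in the 4 coefficients.
Solving, T(n) = 2n³ - 4n² - 3n - 6.
Then T(4) = 46.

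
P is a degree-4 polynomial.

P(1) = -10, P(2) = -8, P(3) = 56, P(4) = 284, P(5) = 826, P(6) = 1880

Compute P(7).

Write P(n) = an^4 + bn³ + cn² + dn + e; the 6 given values yield a linear system in the 5 coefficients.
Solving, P(n) = 2n^4 - 3n³ - n² - 4n - 4.
Then P(7) = 3692.

3692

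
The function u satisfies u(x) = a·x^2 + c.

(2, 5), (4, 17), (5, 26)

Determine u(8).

65

From u(2) = 5 and u(4) = 17: 4a + c = 5 and 16a + c = 17.
Subtracting: 12a = 12, so a = 1; then c = 5 − 1·4 = 1.
So u(x) = 1x² + 1, and u(8) = 65.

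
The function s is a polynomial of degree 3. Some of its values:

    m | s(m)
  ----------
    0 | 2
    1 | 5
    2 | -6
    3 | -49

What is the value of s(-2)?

26

Write s(m) = am³ + bm² + cm + d; the 4 given values yield a linear system in the 4 coefficients.
Solving, s(m) = -3m³ + 2m² + 4m + 2.
Then s(-2) = 26.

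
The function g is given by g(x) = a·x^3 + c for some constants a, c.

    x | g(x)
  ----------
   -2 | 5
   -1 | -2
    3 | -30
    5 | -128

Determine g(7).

From g(-2) = 5 and g(-1) = -2: -8a + c = 5 and -1a + c = -2.
Subtracting: 7a = -7, so a = -1; then c = 5 − (-1)·(-8) = -3.
So g(x) = -1x³ − 3, and g(7) = -346.

-346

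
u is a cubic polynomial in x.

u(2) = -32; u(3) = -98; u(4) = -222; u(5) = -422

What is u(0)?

Write u(x) = ax³ + bx² + cx + d; the 4 given values yield a linear system in the 4 coefficients.
Solving, u(x) = -3x³ - 2x² + x - 2.
Then u(0) = -2.

-2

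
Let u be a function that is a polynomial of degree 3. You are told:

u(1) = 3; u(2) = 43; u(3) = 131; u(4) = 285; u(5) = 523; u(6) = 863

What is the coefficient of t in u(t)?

First differences: 40, 88, 154, 238, 340. Second differences: 48, 66, 84, 102. Third differences: 18, 18, 18.
Level-3 differences are constant, so u has degree 3.
Fitting a degree-3 polynomial gives u(t) = 3t³ + 6t² + t - 7.
The coefficient of t is 1.

1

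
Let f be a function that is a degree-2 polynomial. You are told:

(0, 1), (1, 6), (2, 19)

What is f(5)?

106

Write f(x) = ax² + bx + c; the 3 given values yield a linear system in the 3 coefficients.
Solving, f(x) = 4x² + x + 1.
Then f(5) = 106.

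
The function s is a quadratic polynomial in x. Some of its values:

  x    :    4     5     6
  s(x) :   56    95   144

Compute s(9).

351

Write s(x) = ax² + bx + c; the 3 given values yield a linear system in the 3 coefficients.
Solving, s(x) = 5x² - 6x.
Then s(9) = 351.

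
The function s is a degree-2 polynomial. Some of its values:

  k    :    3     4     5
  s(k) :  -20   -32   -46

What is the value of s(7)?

Write s(k) = ak² + bk + c; the 3 given values yield a linear system in the 3 coefficients.
Solving, s(k) = -k² - 5k + 4.
Then s(7) = -80.

-80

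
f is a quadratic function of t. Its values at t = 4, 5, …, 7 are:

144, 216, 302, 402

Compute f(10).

786

First differences: 72, 86, 100. Second differences: 14, 14.
Level-2 differences are constant, so f has degree 2.
Fitting a degree-2 polynomial gives f(t) = 7t² + 9t - 4.
Then f(10) = 786.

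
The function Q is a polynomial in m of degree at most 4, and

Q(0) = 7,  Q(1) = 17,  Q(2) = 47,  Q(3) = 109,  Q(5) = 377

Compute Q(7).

917

Write Q(m) = am^4 + bm³ + cm² + dm + e; the 5 given values yield a linear system in the 5 coefficients.
Solving, the leading coefficient vanishes, and Q(m) = 2m³ + 4m² + 4m + 7.
Then Q(7) = 917.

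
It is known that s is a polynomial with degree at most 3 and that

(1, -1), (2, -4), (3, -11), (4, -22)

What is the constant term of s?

Write s(k) = ak³ + bk² + ck + d; the 4 given values yield a linear system in the 4 coefficients.
Solving, the leading coefficient vanishes, and s(k) = -2k² + 3k - 2.
The constant term is s(0) = -2.

-2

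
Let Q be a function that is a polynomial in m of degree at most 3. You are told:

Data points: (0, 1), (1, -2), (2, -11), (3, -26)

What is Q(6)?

Write Q(m) = am³ + bm² + cm + d; the 4 given values yield a linear system in the 4 coefficients.
Solving, the leading coefficient vanishes, and Q(m) = -3m² + 1.
Then Q(6) = -107.

-107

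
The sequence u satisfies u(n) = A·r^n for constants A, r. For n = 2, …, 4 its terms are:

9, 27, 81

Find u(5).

Consecutive ratio: 27/9 = 3, and 81/27 = 3, so r = 3.
Then A·3^2 = 9 gives A = 1, and u(n) = 1·3^n.
u(5) = 1·3^5 = 243.

243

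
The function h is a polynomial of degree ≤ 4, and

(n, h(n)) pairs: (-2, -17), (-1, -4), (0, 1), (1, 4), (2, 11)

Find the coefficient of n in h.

3

First differences: 13, 5, 3, 7. Second differences: -8, -2, 4. Third differences: 6, 6.
Level-3 differences are constant, so h has degree 3.
Fitting a degree-3 polynomial gives h(n) = n³ - n² + 3n + 1.
The coefficient of n is 3.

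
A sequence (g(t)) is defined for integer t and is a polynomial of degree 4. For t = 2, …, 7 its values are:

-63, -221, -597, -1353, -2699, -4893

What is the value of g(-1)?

3

First differences: -158, -376, -756, -1346, -2194. Second differences: -218, -380, -590, -848. Third differences: -162, -210, -258. Fourth differences: -48, -48.
Level-4 differences are constant, so g has degree 4.
Fitting a degree-4 polynomial gives g(t) = -2t^4 + t³ - 8t² - 7t + 7.
Then g(-1) = 3.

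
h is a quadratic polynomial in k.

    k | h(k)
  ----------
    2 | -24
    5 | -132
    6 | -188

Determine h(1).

-8

Write h(k) = ak² + bk + c; the 3 given values yield a linear system in the 3 coefficients.
Solving, h(k) = -5k² - k - 2.
Then h(1) = -8.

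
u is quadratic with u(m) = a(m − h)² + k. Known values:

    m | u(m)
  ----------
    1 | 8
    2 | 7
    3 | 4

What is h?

First differences -1, -3; second difference -2 = 2a, so a = -1.
Expanding, the m-coefficient is −2ah = 2h; matching it to the data gives h = 1, and then k = 8.
So u(m) = -1(m − 1)² + 8.
Hence h = 1.

1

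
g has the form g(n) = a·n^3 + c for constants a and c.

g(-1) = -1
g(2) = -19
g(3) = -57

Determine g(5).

-253

From g(-1) = -1 and g(2) = -19: -1a + c = -1 and 8a + c = -19.
Subtracting: 9a = -18, so a = -2; then c = -1 − (-2)·(-1) = -3.
So g(n) = -2n³ − 3, and g(5) = -253.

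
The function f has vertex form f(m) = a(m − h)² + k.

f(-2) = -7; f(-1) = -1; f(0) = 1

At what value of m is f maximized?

First differences 6, 2; second difference -4 = 2a, so a = -2.
Expanding, the m-coefficient is −2ah = 4h; matching it to the data gives h = 0, and then k = 1.
So f(m) = -2(m + 0)² + 1.
Hence h = 0.

0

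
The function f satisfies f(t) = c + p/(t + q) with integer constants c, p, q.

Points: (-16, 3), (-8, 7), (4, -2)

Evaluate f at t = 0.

(f(t) − c)(t + q) = p for each data point; the three points give a linear system in c and q, then p follows.
Solving: c = 1, q = 4, p = -24, so f(t) = 1 − 24/(t + 4).
Then f(0) = 1 − 24/4 = -5.

-5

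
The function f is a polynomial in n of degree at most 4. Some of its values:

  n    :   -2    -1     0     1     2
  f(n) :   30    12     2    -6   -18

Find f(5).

Write f(n) = an^4 + bn³ + cn² + dn + e; the 5 given values yield a linear system in the 5 coefficients.
Solving, the leading coefficient vanishes, and f(n) = -n³ + n² - 8n + 2.
Then f(5) = -138.

-138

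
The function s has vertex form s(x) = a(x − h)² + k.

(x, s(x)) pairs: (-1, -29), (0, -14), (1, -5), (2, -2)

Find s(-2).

-50

First differences 15, 9, 3; second difference -6 = 2a, so a = -3.
Expanding, the x-coefficient is −2ah = 6h; matching it to the data gives h = 2, and then k = -2.
So s(x) = -3(x − 2)² − 2.
s(-2) = -3·(-4)² − 2 = -50.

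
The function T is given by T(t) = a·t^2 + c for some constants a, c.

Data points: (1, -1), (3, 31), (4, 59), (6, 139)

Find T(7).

From T(1) = -1 and T(3) = 31: 1a + c = -1 and 9a + c = 31.
Subtracting: 8a = 32, so a = 4; then c = -1 − 4·1 = -5.
So T(t) = 4t² − 5, and T(7) = 191.

191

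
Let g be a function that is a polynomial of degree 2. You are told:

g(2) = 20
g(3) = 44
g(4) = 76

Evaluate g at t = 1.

4

Write g(t) = at² + bt + c; the 3 given values yield a linear system in the 3 coefficients.
Solving, g(t) = 4t² + 4t - 4.
Then g(1) = 4.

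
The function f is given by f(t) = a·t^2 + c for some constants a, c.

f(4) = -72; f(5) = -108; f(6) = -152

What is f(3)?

From f(4) = -72 and f(5) = -108: 16a + c = -72 and 25a + c = -108.
Subtracting: 9a = -36, so a = -4; then c = -72 − (-4)·16 = -8.
So f(t) = -4t² − 8, and f(3) = -44.

-44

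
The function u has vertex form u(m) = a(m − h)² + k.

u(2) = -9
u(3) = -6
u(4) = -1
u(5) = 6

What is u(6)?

15

First differences 3, 5, 7; second difference 2 = 2a, so a = 1.
Expanding, the m-coefficient is −2ah = -2h; matching it to the data gives h = 1, and then k = -10.
So u(m) = 1(m − 1)² − 10.
u(6) = 1·5² − 10 = 15.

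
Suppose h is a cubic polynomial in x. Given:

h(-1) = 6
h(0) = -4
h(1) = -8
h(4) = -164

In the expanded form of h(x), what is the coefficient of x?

-4

Write h(x) = ax³ + bx² + cx + d; the 4 given values yield a linear system in the 4 coefficients.
Solving, h(x) = -3x³ + 3x² - 4x - 4.
The coefficient of x is -4.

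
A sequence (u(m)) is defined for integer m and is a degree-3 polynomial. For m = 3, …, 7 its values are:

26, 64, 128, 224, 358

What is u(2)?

First differences: 38, 64, 96, 134. Second differences: 26, 32, 38. Third differences: 6, 6.
Level-3 differences are constant, so u has degree 3.
Fitting a degree-3 polynomial gives u(m) = m³ + m² - 6m + 8.
Then u(2) = 8.

8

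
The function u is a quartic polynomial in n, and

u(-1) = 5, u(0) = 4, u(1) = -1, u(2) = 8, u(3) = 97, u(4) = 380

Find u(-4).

First differences: -1, -5, 9, 89, 283. Second differences: -4, 14, 80, 194. Third differences: 18, 66, 114. Fourth differences: 48, 48.
Level-4 differences are constant, so u has degree 4.
Fitting a degree-4 polynomial gives u(n) = 2n^4 - n³ - 4n² - 2n + 4.
Then u(-4) = 524.

524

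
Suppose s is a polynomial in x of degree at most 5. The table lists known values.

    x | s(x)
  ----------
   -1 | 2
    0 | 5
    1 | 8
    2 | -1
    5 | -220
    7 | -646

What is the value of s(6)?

Write s(x) = ax^5 + bx^4 + cx³ + dx² + ex + p; the 6 given values yield a linear system in the 6 coefficients.
Solving, the top 2 coefficients vanish, and s(x) = -2x³ + 5x + 5.
Then s(6) = -397.

-397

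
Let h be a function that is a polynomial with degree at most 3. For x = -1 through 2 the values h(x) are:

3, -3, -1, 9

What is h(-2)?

17

First differences: -6, 2, 10. Second differences: 8, 8.
Level-2 differences are constant, so h has degree 2.
Fitting a degree-2 polynomial gives h(x) = 4x² - 2x - 3.
Then h(-2) = 17.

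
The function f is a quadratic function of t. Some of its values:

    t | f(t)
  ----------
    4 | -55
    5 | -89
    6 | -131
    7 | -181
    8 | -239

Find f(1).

Write f(t) = at² + bt + c; the 5 given values yield a linear system in the 3 coefficients.
Solving, f(t) = -4t² + 2t + 1.
Then f(1) = -1.

-1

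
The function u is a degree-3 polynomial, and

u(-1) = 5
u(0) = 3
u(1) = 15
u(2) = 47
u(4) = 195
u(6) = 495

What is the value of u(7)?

717

Write u(t) = at³ + bt² + ct + d; the 6 given values yield a linear system in the 4 coefficients.
Solving, u(t) = t³ + 7t² + 4t + 3.
Then u(7) = 717.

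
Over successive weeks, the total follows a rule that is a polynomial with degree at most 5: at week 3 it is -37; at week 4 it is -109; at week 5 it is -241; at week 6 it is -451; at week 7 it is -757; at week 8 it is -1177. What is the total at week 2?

Write the value at n as u(n).
First differences: -72, -132, -210, -306, -420. Second differences: -60, -78, -96, -114. Third differences: -18, -18, -18.
Level-3 differences are constant, so u has degree 3.
Fitting a degree-3 polynomial gives u(n) = -3n³ + 6n² - 3n - 1.
Then u(2) = -7.

-7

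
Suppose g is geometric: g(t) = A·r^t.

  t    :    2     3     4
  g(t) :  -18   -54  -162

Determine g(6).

-1458

Consecutive ratio: -54/(-18) = 3, and -162/(-54) = 3, so r = 3.
Then A·3^2 = -18 gives A = -2, and g(t) = -2·3^t.
g(6) = -2·3^6 = -1458.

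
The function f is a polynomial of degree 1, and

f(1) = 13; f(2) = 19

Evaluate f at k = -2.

-5

Write f(k) = ak + b; the 2 given values yield a linear system in the 2 coefficients.
Solving, f(k) = 6k + 7.
Then f(-2) = -5.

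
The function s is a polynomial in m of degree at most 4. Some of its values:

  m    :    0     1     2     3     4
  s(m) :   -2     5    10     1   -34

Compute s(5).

-107

First differences: 7, 5, -9, -35. Second differences: -2, -14, -26. Third differences: -12, -12.
Level-3 differences are constant, so s has degree 3.
Fitting a degree-3 polynomial gives s(m) = -2m³ + 5m² + 4m - 2.
Then s(5) = -107.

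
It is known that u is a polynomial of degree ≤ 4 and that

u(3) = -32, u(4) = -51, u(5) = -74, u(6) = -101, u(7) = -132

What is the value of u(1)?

-6

First differences: -19, -23, -27, -31. Second differences: -4, -4, -4.
Level-2 differences are constant, so u has degree 2.
Fitting a degree-2 polynomial gives u(k) = -2k² - 5k + 1.
Then u(1) = -6.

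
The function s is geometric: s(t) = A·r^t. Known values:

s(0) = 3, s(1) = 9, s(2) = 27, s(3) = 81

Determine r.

Consecutive ratio: 9/3 = 3, and 27/9 = 3, so r = 3.
Then A·3^0 = 3 gives A = 3, and s(t) = 3·3^t.

3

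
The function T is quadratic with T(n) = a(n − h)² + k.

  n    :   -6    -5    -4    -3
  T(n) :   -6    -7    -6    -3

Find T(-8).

First differences -1, 1, 3; second difference 2 = 2a, so a = 1.
Expanding, the n-coefficient is −2ah = -2h; matching it to the data gives h = -5, and then k = -7.
So T(n) = 1(n + 5)² − 7.
T(-8) = 1·(-3)² − 7 = 2.

2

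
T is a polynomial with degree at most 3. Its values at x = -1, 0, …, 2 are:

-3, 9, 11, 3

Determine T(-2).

Write T(x) = ax³ + bx² + cx + d; the 4 given values yield a linear system in the 4 coefficients.
Solving, the leading coefficient vanishes, and T(x) = -5x² + 7x + 9.
Then T(-2) = -25.

-25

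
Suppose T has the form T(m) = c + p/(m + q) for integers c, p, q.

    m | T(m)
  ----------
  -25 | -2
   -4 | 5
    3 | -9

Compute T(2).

(T(m) − c)(m + q) = p for each data point; the three points give a linear system in c and q, then p follows.
Solving: c = -3, q = 1, p = -24, so T(m) = -3 − 24/(m + 1).
Then T(2) = -3 − 24/3 = -11.

-11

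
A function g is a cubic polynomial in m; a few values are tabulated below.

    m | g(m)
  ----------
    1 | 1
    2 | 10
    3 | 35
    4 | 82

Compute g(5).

157

Write g(m) = am³ + bm² + cm + d; the 4 given values yield a linear system in the 4 coefficients.
Solving, g(m) = m³ + 2m² - 4m + 2.
Then g(5) = 157.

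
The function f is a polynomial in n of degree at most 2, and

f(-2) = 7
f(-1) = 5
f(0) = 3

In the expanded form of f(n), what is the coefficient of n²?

0

Write f(n) = an² + bn + c; the 3 given values yield a linear system in the 3 coefficients.
Solving, the leading coefficient vanishes, and f(n) = -2n + 3.
The coefficient of n² is 0.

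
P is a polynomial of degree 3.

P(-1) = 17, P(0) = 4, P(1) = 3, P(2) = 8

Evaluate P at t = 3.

13

Write P(t) = at³ + bt² + ct + d; the 4 given values yield a linear system in the 4 coefficients.
Solving, P(t) = -t³ + 6t² - 6t + 4.
Then P(3) = 13.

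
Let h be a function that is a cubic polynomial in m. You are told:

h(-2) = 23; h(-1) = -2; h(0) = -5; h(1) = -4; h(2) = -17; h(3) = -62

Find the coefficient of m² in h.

Write h(m) = am³ + bm² + cm + d; the 6 given values yield a linear system in the 4 coefficients.
Solving, h(m) = -3m³ + 2m² + 2m - 5.
The coefficient of m² is 2.

2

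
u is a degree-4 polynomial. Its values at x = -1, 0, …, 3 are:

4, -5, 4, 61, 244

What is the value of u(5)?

1540

Write u(x) = ax^4 + bx³ + cx² + dx + e; the 5 given values yield a linear system in the 5 coefficients.
Solving, u(x) = 2x^4 + x³ + 7x² - x - 5.
Then u(5) = 1540.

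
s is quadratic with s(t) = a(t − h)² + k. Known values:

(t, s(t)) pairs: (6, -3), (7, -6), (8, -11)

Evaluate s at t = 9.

-18

First differences -3, -5; second difference -2 = 2a, so a = -1.
Expanding, the t-coefficient is −2ah = 2h; matching it to the data gives h = 5, and then k = -2.
So s(t) = -1(t − 5)² − 2.
s(9) = -1·4² − 2 = -18.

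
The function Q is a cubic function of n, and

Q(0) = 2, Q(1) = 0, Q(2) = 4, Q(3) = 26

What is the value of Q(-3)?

-76

Write Q(n) = an³ + bn² + cn + d; the 4 given values yield a linear system in the 4 coefficients.
Solving, Q(n) = 2n³ - 3n² - n + 2.
Then Q(-3) = -76.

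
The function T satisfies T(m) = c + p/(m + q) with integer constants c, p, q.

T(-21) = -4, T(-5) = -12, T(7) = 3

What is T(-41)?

-3

(T(m) − c)(m + q) = p for each data point; the three points give a linear system in c and q, then p follows.
Solving: c = -2, q = 1, p = 40, so T(m) = -2 + 40/(m + 1).
Then T(-41) = -2 + 40/(-40) = -3.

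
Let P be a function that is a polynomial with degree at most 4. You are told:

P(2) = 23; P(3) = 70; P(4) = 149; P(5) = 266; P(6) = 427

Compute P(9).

First differences: 47, 79, 117, 161. Second differences: 32, 38, 44. Third differences: 6, 6.
Level-3 differences are constant, so P has degree 3.
Fitting a degree-3 polynomial gives P(t) = t³ + 7t² - 7t + 1.
Then P(9) = 1234.

1234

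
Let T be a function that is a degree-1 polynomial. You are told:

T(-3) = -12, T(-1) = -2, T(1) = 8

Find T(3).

18

Write T(k) = ak + b; the 3 given values yield a linear system in the 2 coefficients.
Solving, T(k) = 5k + 3.
Then T(3) = 18.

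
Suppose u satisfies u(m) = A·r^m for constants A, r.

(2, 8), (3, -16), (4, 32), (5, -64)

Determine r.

Consecutive ratio: -16/8 = -2, and 32/(-16) = -2, so r = -2.
Then A·(-2)^2 = 8 gives A = 2, and u(m) = 2·(-2)^m.

-2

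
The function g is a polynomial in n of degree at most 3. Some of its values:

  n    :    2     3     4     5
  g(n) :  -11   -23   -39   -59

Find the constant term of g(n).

1

First differences: -12, -16, -20. Second differences: -4, -4.
Level-2 differences are constant, so g has degree 2.
Fitting a degree-2 polynomial gives g(n) = -2n² - 2n + 1.
The constant term is g(0) = 1.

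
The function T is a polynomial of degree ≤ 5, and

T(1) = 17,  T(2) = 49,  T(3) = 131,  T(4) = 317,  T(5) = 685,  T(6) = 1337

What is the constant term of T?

Write T(t) = at^5 + bt^4 + ct³ + dt² + et + p; the 6 given values yield a linear system in the 6 coefficients.
Solving, the leading coefficient vanishes, and T(t) = t^4 - t³ + 6t² + 6t + 5.
The constant term is T(0) = 5.

5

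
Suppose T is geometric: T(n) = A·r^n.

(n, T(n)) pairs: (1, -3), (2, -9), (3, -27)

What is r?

Consecutive ratio: -9/(-3) = 3, and -27/(-9) = 3, so r = 3.
Then A·3^1 = -3 gives A = -1, and T(n) = -1·3^n.

3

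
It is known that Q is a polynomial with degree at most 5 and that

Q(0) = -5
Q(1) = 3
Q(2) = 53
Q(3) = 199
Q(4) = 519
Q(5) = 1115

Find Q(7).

Write Q(n) = an^5 + bn^4 + cn³ + dn² + en + p; the 6 given values yield a linear system in the 6 coefficients.
Solving, the leading coefficient vanishes, and Q(n) = n^4 + 3n³ + 5n² - n - 5.
Then Q(7) = 3663.

3663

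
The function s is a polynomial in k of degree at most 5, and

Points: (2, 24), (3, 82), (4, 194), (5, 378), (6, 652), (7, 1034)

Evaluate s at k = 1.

First differences: 58, 112, 184, 274, 382. Second differences: 54, 72, 90, 108. Third differences: 18, 18, 18.
Level-3 differences are constant, so s has degree 3.
Fitting a degree-3 polynomial gives s(k) = 3k³ + k - 2.
Then s(1) = 2.

2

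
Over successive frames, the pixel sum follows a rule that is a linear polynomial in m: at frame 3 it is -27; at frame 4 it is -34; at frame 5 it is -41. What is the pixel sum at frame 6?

-48

Write the value at m as Q(m).
Write Q(m) = am + b; the 3 given values yield a linear system in the 2 coefficients.
Solving, Q(m) = -7m - 6.
Then Q(6) = -48.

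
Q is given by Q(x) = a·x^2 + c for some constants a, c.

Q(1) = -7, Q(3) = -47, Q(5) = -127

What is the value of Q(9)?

-407

From Q(1) = -7 and Q(3) = -47: 1a + c = -7 and 9a + c = -47.
Subtracting: 8a = -40, so a = -5; then c = -7 − (-5)·1 = -2.
So Q(x) = -5x² − 2, and Q(9) = -407.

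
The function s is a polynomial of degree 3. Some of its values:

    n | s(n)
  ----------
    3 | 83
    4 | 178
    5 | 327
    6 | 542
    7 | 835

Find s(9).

1703

Write s(n) = an³ + bn² + cn + d; the 5 given values yield a linear system in the 4 coefficients.
Solving, s(n) = 2n³ + 3n² + 2.
Then s(9) = 1703.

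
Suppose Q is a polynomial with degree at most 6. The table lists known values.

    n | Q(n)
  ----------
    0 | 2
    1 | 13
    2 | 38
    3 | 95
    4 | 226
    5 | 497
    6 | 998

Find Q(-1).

First differences: 11, 25, 57, 131, 271, 501. Second differences: 14, 32, 74, 140, 230. Third differences: 18, 42, 66, 90. Fourth differences: 24, 24, 24.
Level-4 differences are constant, so Q has degree 4.
Fitting a degree-4 polynomial gives Q(n) = n^4 - 3n³ + 9n² + 4n + 2.
Then Q(-1) = 11.

11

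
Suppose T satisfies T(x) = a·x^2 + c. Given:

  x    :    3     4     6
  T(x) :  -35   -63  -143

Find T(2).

From T(3) = -35 and T(4) = -63: 9a + c = -35 and 16a + c = -63.
Subtracting: 7a = -28, so a = -4; then c = -35 − (-4)·9 = 1.
So T(x) = -4x² + 1, and T(2) = -15.

-15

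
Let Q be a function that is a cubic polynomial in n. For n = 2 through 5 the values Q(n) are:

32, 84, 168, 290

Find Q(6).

456

Write Q(n) = an³ + bn² + cn + d; the 4 given values yield a linear system in the 4 coefficients.
Solving, Q(n) = n³ + 7n² - 2n.
Then Q(6) = 456.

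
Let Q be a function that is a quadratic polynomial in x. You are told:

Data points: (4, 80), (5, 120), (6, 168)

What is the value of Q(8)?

288

Write Q(x) = ax² + bx + c; the 3 given values yield a linear system in the 3 coefficients.
Solving, Q(x) = 4x² + 4x.
Then Q(8) = 288.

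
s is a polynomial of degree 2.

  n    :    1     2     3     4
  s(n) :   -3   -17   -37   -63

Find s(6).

First differences: -14, -20, -26. Second differences: -6, -6.
Level-2 differences are constant, so s has degree 2.
Fitting a degree-2 polynomial gives s(n) = -3n² - 5n + 5.
Then s(6) = -133.

-133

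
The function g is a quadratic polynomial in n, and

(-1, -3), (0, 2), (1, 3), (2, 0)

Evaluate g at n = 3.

-7

First differences: 5, 1, -3. Second differences: -4, -4.
Level-2 differences are constant, so g has degree 2.
Fitting a degree-2 polynomial gives g(n) = -2n² + 3n + 2.
Then g(3) = -7.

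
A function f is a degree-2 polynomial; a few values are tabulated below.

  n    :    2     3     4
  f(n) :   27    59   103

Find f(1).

Write f(n) = an² + bn + c; the 3 given values yield a linear system in the 3 coefficients.
Solving, f(n) = 6n² + 2n - 1.
Then f(1) = 7.

7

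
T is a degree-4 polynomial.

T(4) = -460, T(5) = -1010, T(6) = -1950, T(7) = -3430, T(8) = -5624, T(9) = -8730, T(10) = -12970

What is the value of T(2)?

First differences: -550, -940, -1480, -2194, -3106, -4240. Second differences: -390, -540, -714, -912, -1134. Third differences: -150, -174, -198, -222. Fourth differences: -24, -24, -24.
Level-4 differences are constant, so T has degree 4.
Fitting a degree-4 polynomial gives T(n) = -n^4 - 3n³ + n² - 7n.
Then T(2) = -50.

-50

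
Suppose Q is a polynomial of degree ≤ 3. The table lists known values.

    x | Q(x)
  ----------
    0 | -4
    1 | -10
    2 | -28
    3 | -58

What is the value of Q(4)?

First differences: -6, -18, -30. Second differences: -12, -12.
Level-2 differences are constant, so Q has degree 2.
Fitting a degree-2 polynomial gives Q(x) = -6x² - 4.
Then Q(4) = -100.

-100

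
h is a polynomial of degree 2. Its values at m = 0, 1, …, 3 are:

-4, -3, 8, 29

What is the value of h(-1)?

First differences: 1, 11, 21. Second differences: 10, 10.
Level-2 differences are constant, so h has degree 2.
Fitting a degree-2 polynomial gives h(m) = 5m² - 4m - 4.
Then h(-1) = 5.

5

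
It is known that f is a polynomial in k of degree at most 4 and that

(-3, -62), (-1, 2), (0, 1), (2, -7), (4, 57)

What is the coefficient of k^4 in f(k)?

0

Write f(k) = ak^4 + bk³ + ck² + dk + e; the 5 given values yield a linear system in the 5 coefficients.
Solving, the leading coefficient vanishes, and f(k) = 2k³ - 3k² - 6k + 1.
The coefficient of k^4 is 0.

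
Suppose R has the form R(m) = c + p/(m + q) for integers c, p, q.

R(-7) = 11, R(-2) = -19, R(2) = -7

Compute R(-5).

(R(m) − c)(m + q) = p for each data point; the three points give a linear system in c and q, then p follows.
Solving: c = -1, q = 4, p = -36, so R(m) = -1 − 36/(m + 4).
Then R(-5) = -1 − 36/(-1) = 35.

35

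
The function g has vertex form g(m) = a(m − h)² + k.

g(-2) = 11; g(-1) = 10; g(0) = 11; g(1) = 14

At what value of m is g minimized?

-1

First differences -1, 1, 3; second difference 2 = 2a, so a = 1.
Expanding, the m-coefficient is −2ah = -2h; matching it to the data gives h = -1, and then k = 10.
So g(m) = 1(m + 1)² + 10.
Hence h = -1.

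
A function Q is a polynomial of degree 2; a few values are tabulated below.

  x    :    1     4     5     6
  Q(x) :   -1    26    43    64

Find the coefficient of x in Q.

Write Q(x) = ax² + bx + c; the 4 given values yield a linear system in the 3 coefficients.
Solving, Q(x) = 2x² - x - 2.
The coefficient of x is -1.

-1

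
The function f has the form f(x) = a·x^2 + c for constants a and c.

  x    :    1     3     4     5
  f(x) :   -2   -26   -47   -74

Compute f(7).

-146

From f(1) = -2 and f(3) = -26: 1a + c = -2 and 9a + c = -26.
Subtracting: 8a = -24, so a = -3; then c = -2 − (-3)·1 = 1.
So f(x) = -3x² + 1, and f(7) = -146.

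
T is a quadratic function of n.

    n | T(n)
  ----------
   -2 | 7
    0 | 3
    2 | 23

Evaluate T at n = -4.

Write T(n) = an² + bn + c; the 3 given values yield a linear system in the 3 coefficients.
Solving, T(n) = 3n² + 4n + 3.
Then T(-4) = 35.

35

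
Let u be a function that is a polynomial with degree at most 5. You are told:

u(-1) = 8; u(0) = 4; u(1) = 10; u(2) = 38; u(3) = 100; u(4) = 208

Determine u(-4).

First differences: -4, 6, 28, 62, 108. Second differences: 10, 22, 34, 46. Third differences: 12, 12, 12.
Level-3 differences are constant, so u has degree 3.
Fitting a degree-3 polynomial gives u(x) = 2x³ + 5x² - x + 4.
Then u(-4) = -40.

-40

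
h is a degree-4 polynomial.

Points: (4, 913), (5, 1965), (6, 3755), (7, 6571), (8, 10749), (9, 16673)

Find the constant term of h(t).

First differences: 1052, 1790, 2816, 4178, 5924. Second differences: 738, 1026, 1362, 1746. Third differences: 288, 336, 384. Fourth differences: 48, 48.
Level-4 differences are constant, so h has degree 4.
Fitting a degree-4 polynomial gives h(t) = 2t^4 + 4t³ + 7t² + 7t + 5.
The constant term is h(0) = 5.

5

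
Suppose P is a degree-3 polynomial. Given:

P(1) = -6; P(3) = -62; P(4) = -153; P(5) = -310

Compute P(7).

Write P(k) = ak³ + bk² + ck + d; the 4 given values yield a linear system in the 4 coefficients.
Solving, P(k) = -3k³ + 3k² - k - 5.
Then P(7) = -894.

-894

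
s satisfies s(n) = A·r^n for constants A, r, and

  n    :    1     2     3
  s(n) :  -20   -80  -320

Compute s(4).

Consecutive ratio: -80/(-20) = 4, and -320/(-80) = 4, so r = 4.
Then A·4^1 = -20 gives A = -5, and s(n) = -5·4^n.
s(4) = -5·4^4 = -1280.

-1280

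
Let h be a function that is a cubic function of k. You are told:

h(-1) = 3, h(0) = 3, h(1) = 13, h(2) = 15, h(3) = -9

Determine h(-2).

31

Write h(k) = ak³ + bk² + ck + d; the 5 given values yield a linear system in the 4 coefficients.
Solving, h(k) = -3k³ + 5k² + 8k + 3.
Then h(-2) = 31.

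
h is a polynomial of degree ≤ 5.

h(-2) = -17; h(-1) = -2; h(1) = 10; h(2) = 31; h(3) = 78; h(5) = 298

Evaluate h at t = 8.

Write h(t) = at^5 + bt^4 + ct³ + dt² + et + p; the 6 given values yield a linear system in the 6 coefficients.
Solving, the top 2 coefficients vanish, and h(t) = 2t³ + t² + 4t + 3.
Then h(8) = 1123.

1123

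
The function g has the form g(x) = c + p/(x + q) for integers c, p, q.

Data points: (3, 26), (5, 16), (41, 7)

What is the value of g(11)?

10

(g(x) − c)(x + q) = p for each data point; the three points give a linear system in c and q, then p follows.
Solving: c = 6, q = -1, p = 40, so g(x) = 6 + 40/(x − 1).
Then g(11) = 6 + 40/10 = 10.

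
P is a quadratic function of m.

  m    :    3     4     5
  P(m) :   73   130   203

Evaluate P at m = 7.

397

Write P(m) = am² + bm + c; the 3 given values yield a linear system in the 3 coefficients.
Solving, P(m) = 8m² + m - 2.
Then P(7) = 397.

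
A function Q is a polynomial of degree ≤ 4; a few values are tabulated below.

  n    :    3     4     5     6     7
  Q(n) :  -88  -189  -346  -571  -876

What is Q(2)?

-31

First differences: -101, -157, -225, -305. Second differences: -56, -68, -80. Third differences: -12, -12.
Level-3 differences are constant, so Q has degree 3.
Fitting a degree-3 polynomial gives Q(n) = -2n³ - 4n² + n - 1.
Then Q(2) = -31.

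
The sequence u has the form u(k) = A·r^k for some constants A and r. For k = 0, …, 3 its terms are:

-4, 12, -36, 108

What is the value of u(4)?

Consecutive ratio: 12/(-4) = -3, and -36/12 = -3, so r = -3.
Then A·(-3)^0 = -4 gives A = -4, and u(k) = -4·(-3)^k.
u(4) = -4·(-3)^4 = -324.

-324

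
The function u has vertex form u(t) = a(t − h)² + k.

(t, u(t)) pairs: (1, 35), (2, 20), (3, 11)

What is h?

First differences -15, -9; second difference 6 = 2a, so a = 3.
Expanding, the t-coefficient is −2ah = -6h; matching it to the data gives h = 4, and then k = 8.
So u(t) = 3(t − 4)² + 8.
Hence h = 4.

4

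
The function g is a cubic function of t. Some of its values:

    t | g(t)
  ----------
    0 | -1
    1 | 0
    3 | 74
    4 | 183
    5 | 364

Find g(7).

Write g(t) = at³ + bt² + ct + d; the 5 given values yield a linear system in the 4 coefficients.
Solving, g(t) = 3t³ - 2t - 1.
Then g(7) = 1014.

1014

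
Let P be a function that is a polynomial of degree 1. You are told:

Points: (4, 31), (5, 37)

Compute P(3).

25

Write P(k) = ak + b; the 2 given values yield a linear system in the 2 coefficients.
Solving, P(k) = 6k + 7.
Then P(3) = 25.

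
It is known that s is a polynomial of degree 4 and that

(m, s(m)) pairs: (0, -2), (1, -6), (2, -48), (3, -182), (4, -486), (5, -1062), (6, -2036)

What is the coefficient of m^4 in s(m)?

-1

First differences: -4, -42, -134, -304, -576, -974. Second differences: -38, -92, -170, -272, -398. Third differences: -54, -78, -102, -126. Fourth differences: -24, -24, -24.
Level-4 differences are constant, so s has degree 4.
Fitting a degree-4 polynomial gives s(m) = -m^4 - 3m³ - 3m² + 3m - 2.
The coefficient of m^4 is -1.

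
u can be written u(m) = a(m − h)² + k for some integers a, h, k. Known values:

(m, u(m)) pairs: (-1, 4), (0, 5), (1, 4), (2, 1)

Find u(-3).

First differences 1, -1, -3; second difference -2 = 2a, so a = -1.
Expanding, the m-coefficient is −2ah = 2h; matching it to the data gives h = 0, and then k = 5.
So u(m) = -1(m + 0)² + 5.
u(-3) = -1·(-3)² + 5 = -4.

-4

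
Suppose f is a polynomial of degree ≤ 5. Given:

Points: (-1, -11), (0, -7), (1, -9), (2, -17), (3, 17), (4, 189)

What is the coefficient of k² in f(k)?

-5

First differences: 4, -2, -8, 34, 172. Second differences: -6, -6, 42, 138. Third differences: 0, 48, 96. Fourth differences: 48, 48.
Level-4 differences are constant, so f has degree 4.
Fitting a degree-4 polynomial gives f(k) = 2k^4 - 4k³ - 5k² + 5k - 7.
The coefficient of k² is -5.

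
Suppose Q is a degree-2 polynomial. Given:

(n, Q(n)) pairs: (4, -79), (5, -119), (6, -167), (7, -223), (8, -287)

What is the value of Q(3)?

-47

First differences: -40, -48, -56, -64. Second differences: -8, -8, -8.
Level-2 differences are constant, so Q has degree 2.
Fitting a degree-2 polynomial gives Q(n) = -4n² - 4n + 1.
Then Q(3) = -47.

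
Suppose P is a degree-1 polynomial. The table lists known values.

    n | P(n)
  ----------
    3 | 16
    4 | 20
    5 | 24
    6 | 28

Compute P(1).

8

First differences: 4, 4, 4.
Level-1 differences are constant, so P has degree 1.
Fitting a degree-1 polynomial gives P(n) = 4n + 4.
Then P(1) = 8.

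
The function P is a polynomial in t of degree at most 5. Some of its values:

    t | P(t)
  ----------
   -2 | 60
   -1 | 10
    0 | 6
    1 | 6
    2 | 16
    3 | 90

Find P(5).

886

Write P(t) = at^5 + bt^4 + ct³ + dt² + et + p; the 6 given values yield a linear system in the 6 coefficients.
Solving, the leading coefficient vanishes, and P(t) = 2t^4 - 3t³ + t + 6.
Then P(5) = 886.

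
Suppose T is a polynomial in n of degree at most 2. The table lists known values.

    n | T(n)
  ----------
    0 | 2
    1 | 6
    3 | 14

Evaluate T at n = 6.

26

Write T(n) = an² + bn + c; the 3 given values yield a linear system in the 3 coefficients.
Solving, the leading coefficient vanishes, and T(n) = 4n + 2.
Then T(6) = 26.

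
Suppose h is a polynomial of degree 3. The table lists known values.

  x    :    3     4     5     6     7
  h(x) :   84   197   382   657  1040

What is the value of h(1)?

First differences: 113, 185, 275, 383. Second differences: 72, 90, 108. Third differences: 18, 18.
Level-3 differences are constant, so h has degree 3.
Fitting a degree-3 polynomial gives h(x) = 3x³ + 2x - 3.
Then h(1) = 2.

2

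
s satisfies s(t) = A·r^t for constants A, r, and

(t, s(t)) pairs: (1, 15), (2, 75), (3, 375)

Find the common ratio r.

Consecutive ratio: 75/15 = 5, and 375/75 = 5, so r = 5.
Then A·5^1 = 15 gives A = 3, and s(t) = 3·5^t.

5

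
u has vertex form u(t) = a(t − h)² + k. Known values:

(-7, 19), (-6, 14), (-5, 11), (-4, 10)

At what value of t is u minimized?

-4

First differences -5, -3, -1; second difference 2 = 2a, so a = 1.
Expanding, the t-coefficient is −2ah = -2h; matching it to the data gives h = -4, and then k = 10.
So u(t) = 1(t + 4)² + 10.
Hence h = -4.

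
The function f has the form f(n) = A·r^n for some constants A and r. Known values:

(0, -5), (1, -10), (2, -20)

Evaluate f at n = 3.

-40

Consecutive ratio: -10/(-5) = 2, and -20/(-10) = 2, so r = 2.
Then A·2^0 = -5 gives A = -5, and f(n) = -5·2^n.
f(3) = -5·2^3 = -40.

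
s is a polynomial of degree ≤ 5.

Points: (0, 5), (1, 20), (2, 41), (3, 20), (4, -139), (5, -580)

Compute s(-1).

-4

First differences: 15, 21, -21, -159, -441. Second differences: 6, -42, -138, -282. Third differences: -48, -96, -144. Fourth differences: -48, -48.
Level-4 differences are constant, so s has degree 4.
Fitting a degree-4 polynomial gives s(t) = -2t^4 + 4t³ + 5t² + 8t + 5.
Then s(-1) = -4.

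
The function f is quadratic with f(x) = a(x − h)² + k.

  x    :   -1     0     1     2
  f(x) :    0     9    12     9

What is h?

1

First differences 9, 3, -3; second difference -6 = 2a, so a = -3.
Expanding, the x-coefficient is −2ah = 6h; matching it to the data gives h = 1, and then k = 12.
So f(x) = -3(x − 1)² + 12.
Hence h = 1.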